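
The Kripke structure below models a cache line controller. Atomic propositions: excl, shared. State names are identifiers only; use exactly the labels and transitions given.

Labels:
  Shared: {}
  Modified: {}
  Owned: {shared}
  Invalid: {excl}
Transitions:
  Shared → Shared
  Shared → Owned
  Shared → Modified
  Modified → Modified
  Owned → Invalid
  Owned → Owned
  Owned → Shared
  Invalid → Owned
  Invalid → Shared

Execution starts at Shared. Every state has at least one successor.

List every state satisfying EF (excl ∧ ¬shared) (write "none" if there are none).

{Shared, Owned, Invalid}

States satisfying excl ∧ ¬shared: {Invalid}.
States satisfying EF (excl ∧ ¬shared): {Shared, Owned, Invalid}.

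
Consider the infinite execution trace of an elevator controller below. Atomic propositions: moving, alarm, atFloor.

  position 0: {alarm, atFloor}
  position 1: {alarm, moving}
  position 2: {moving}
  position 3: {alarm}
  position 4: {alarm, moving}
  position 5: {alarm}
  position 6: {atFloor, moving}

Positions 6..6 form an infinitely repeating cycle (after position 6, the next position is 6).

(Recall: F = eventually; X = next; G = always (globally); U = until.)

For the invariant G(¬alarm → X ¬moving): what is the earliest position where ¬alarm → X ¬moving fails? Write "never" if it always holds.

Check ¬alarm → X ¬moving at each position in order: 0 ✓, 1 ✓, 2 ✓, 3 ✓, 4 ✓, 5 ✓.
At position 6 the labels are {atFloor, moving} and the next position 6 has {atFloor, moving}, so ¬alarm → X ¬moving is false there. This is the first violation.

6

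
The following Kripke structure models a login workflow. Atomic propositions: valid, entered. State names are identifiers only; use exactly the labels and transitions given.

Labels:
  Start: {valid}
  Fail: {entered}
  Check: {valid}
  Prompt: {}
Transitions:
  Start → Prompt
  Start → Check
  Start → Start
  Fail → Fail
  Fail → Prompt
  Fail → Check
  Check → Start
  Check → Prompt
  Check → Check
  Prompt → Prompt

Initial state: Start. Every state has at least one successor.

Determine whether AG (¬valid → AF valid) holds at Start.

Violated

States satisfying ¬valid → AF valid: {Start, Check}.
States satisfying AG (¬valid → AF valid): ∅.
Prompt is reachable from Start and violates ¬valid → AF valid, so AG fails at Start.
Start ∉ Sat(AG (¬valid → AF valid)).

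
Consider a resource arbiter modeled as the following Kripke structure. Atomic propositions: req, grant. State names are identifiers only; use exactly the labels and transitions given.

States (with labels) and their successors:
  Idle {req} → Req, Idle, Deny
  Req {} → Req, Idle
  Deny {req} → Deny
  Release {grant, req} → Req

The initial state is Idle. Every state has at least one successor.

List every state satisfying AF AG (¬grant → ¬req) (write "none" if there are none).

none

States satisfying AG (¬grant → ¬req): ∅.
States satisfying AF AG (¬grant → ¬req): ∅.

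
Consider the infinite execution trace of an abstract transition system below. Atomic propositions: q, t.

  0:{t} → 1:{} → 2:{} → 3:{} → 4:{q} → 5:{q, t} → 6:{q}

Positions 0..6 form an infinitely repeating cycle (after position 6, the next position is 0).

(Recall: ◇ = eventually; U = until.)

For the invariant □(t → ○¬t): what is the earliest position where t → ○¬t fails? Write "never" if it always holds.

t → ○¬t holds at every position 0..6, and those are all the positions the trace ever visits, so the invariant □(t → ○¬t) is never violated.

never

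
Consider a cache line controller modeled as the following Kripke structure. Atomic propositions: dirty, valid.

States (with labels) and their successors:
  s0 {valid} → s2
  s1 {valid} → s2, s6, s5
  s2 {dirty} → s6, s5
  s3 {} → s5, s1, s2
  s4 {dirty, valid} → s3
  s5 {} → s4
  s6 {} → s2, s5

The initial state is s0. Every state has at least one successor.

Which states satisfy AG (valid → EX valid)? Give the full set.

States satisfying valid → EX valid: {s2, s3, s5, s6}.
States satisfying AG (valid → EX valid): ∅.

none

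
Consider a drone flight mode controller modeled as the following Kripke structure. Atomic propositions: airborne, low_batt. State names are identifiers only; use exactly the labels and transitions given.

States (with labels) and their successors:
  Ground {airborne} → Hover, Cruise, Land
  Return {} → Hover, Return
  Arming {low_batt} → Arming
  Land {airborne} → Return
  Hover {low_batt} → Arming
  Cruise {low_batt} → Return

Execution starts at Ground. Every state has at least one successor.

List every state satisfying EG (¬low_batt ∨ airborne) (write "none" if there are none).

{Ground, Return, Land}

States satisfying ¬low_batt ∨ airborne: {Ground, Return, Land}.
States satisfying EG (¬low_batt ∨ airborne): {Ground, Return, Land}.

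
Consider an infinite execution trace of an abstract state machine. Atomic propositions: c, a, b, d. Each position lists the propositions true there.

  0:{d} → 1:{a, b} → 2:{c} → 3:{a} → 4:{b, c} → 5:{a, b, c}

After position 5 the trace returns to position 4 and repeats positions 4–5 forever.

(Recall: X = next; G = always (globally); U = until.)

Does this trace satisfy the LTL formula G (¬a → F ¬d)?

¬a → F ¬d holds at every position 0..5, and those are all positions ever visited, so G (¬a → F ¬d) holds.
Positions where ¬a holds: 0, 2, 4.
Check F ¬d at each: 0→ok, 2→ok, 4→ok.

Yes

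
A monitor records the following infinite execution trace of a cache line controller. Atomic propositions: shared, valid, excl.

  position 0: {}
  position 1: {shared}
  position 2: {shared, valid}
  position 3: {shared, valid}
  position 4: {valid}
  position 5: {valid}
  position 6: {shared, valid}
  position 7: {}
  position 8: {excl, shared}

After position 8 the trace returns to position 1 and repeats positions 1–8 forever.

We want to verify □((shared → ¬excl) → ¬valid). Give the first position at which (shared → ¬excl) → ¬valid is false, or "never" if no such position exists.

Check (shared → ¬excl) → ¬valid at each position in order: 0 ✓, 1 ✓.
At position 2 the labels are {shared, valid}, so (shared → ¬excl) → ¬valid is false there. This is the first violation.

2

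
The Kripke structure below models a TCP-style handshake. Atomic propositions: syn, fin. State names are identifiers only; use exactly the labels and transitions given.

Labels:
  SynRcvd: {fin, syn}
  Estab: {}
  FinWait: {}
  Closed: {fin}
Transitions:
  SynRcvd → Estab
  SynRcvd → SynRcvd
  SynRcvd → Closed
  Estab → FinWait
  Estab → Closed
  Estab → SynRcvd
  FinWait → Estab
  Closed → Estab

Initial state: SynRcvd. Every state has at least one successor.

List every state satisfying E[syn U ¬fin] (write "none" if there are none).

{SynRcvd, Estab, FinWait}

States satisfying syn: {SynRcvd}.
States satisfying ¬fin: {Estab, FinWait}.
States satisfying E[syn U ¬fin]: {SynRcvd, Estab, FinWait}.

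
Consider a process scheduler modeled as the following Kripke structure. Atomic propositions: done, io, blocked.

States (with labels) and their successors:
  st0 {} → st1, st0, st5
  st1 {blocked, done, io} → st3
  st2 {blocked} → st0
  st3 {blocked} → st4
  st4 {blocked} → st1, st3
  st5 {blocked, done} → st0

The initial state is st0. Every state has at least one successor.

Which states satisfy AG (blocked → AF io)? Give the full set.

none

States satisfying blocked → AF io: {st0, st1}.
States satisfying AG (blocked → AF io): ∅.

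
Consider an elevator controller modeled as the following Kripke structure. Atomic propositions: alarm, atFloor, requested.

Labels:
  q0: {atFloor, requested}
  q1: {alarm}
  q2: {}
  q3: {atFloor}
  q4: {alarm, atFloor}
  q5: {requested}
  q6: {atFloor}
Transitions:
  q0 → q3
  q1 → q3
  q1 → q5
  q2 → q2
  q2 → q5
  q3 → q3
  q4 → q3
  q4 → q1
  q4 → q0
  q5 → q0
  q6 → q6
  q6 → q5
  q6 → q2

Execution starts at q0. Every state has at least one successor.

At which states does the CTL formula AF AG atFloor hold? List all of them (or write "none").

{q0, q1, q3, q4, q5}

States satisfying AG atFloor: {q0, q3}.
States satisfying AF AG atFloor: {q0, q1, q3, q4, q5}.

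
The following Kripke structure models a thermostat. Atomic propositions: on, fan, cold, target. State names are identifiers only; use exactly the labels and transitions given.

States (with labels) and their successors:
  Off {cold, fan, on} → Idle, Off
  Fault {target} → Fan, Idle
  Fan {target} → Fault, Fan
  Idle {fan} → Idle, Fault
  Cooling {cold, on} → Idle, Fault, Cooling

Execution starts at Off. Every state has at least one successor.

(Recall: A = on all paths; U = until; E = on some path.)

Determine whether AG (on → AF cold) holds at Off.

Satisfied

States satisfying on → AF cold: {Off, Fault, Fan, Idle, Cooling}.
States satisfying AG (on → AF cold): {Off, Fault, Fan, Idle, Cooling}.
Every state reachable from Off satisfies on → AF cold.
Off ∈ Sat(AG (on → AF cold)).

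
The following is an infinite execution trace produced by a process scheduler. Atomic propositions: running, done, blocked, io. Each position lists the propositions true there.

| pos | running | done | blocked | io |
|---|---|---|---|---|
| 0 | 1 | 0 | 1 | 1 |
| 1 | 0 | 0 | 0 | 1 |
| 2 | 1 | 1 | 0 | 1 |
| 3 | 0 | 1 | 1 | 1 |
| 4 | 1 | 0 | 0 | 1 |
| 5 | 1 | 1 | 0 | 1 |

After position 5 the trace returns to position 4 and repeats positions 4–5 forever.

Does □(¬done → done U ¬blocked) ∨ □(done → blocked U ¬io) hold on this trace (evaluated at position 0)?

¬done → done U ¬blocked must hold at every position from 0 onward. It fails at position 0, so □(¬done → done U ¬blocked) is false.
Positions where ¬done holds: 0, 1, 4.
Check done U ¬blocked at each: 0→fails, 1→ok, 4→ok.
done → blocked U ¬io must hold at every position from 0 onward. It fails at position 2, so □(done → blocked U ¬io) is false.
Positions where done holds: 2, 3, 5.
Check blocked U ¬io at each: 2→fails, 3→fails, 5→fails.
At position 0: □(¬done → done U ¬blocked) is false; □(done → blocked U ¬io) is false; so □(¬done → done U ¬blocked) ∨ □(done → blocked U ¬io) is false.

Violated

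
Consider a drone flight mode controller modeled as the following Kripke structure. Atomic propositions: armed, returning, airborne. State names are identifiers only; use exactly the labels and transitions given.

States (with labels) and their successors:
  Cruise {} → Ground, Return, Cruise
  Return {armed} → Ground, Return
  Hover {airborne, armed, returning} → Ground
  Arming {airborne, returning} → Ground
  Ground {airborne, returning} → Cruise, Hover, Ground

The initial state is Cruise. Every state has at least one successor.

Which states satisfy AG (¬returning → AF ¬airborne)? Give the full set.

{Cruise, Return, Hover, Arming, Ground}

States satisfying ¬returning → AF ¬airborne: {Cruise, Return, Hover, Arming, Ground}.
States satisfying AG (¬returning → AF ¬airborne): {Cruise, Return, Hover, Arming, Ground}.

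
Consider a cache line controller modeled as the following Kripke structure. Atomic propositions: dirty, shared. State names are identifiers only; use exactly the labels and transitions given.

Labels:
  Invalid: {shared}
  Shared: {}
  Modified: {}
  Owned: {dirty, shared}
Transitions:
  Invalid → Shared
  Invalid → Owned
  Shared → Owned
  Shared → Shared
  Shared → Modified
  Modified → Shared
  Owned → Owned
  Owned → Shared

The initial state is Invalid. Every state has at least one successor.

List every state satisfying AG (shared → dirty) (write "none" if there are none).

{Shared, Modified, Owned}

States satisfying shared → dirty: {Shared, Modified, Owned}.
States satisfying AG (shared → dirty): {Shared, Modified, Owned}.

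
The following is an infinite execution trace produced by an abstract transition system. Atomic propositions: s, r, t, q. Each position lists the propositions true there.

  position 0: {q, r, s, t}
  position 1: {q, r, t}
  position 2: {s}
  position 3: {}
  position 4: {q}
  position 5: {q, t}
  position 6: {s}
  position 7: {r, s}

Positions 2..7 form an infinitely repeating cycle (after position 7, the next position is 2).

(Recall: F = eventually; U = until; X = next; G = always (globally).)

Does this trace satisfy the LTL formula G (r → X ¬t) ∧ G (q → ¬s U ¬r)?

Does not hold

r → X ¬t must hold at every position from 0 onward. It fails at position 0, so G (r → X ¬t) is false.
Positions where r holds: 0, 1, 7.
Check X ¬t at each: 0→fails, 1→ok, 7→ok.
q → ¬s U ¬r must hold at every position from 0 onward. It fails at position 0, so G (q → ¬s U ¬r) is false.
Positions where q holds: 0, 1, 4, 5.
Check ¬s U ¬r at each: 0→fails, 1→ok, 4→ok, 5→ok.
At position 0: G (r → X ¬t) is false; G (q → ¬s U ¬r) is false; so G (r → X ¬t) ∧ G (q → ¬s U ¬r) is false.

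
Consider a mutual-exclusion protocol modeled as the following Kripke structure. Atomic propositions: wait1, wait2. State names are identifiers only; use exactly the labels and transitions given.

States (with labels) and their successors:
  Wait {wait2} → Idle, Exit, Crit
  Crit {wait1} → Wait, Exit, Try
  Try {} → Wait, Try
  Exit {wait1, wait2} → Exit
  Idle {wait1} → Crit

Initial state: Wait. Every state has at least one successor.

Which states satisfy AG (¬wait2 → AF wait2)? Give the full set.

{Exit}

States satisfying ¬wait2 → AF wait2: {Wait, Exit}.
States satisfying AG (¬wait2 → AF wait2): {Exit}.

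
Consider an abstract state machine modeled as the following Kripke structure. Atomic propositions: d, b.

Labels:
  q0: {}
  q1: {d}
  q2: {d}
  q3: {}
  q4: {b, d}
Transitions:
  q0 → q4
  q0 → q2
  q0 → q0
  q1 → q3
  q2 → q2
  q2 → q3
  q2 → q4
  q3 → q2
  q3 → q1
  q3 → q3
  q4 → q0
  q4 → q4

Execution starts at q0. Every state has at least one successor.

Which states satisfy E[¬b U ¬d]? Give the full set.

States satisfying ¬b: {q0, q1, q2, q3}.
States satisfying ¬d: {q0, q3}.
States satisfying E[¬b U ¬d]: {q0, q1, q2, q3}.

{q0, q1, q2, q3}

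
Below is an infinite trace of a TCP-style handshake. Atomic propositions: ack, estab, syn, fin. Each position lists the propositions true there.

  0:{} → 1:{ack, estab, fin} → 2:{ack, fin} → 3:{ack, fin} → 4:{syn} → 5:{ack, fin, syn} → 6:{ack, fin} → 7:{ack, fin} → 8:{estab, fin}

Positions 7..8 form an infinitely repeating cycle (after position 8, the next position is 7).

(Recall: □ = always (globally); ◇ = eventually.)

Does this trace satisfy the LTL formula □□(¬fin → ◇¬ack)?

Yes

□(¬fin → ◇¬ack) holds at every position 0..8, and those are all positions ever visited, so □□(¬fin → ◇¬ack) holds.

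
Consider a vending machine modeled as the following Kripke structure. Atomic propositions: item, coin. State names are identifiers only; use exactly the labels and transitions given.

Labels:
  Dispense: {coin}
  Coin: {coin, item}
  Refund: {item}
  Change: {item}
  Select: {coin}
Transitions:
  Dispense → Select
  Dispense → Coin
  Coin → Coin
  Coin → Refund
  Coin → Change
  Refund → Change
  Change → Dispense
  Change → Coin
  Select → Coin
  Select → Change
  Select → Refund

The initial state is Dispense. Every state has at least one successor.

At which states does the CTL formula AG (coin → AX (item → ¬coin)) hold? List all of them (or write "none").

States satisfying coin → AX (item → ¬coin): {Refund, Change}.
States satisfying AG (coin → AX (item → ¬coin)): ∅.

none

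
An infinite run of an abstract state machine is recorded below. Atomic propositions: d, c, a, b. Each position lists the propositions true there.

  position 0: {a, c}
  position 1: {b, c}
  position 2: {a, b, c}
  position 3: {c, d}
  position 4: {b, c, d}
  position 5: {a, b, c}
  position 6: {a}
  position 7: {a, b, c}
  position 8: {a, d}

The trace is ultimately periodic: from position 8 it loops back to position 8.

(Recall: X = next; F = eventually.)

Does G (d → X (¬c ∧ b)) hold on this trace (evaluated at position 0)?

d → X (¬c ∧ b) must hold at every position from 0 onward. It fails at position 3, so G (d → X (¬c ∧ b)) is false.
Positions where d holds: 3, 4, 8.
Check X (¬c ∧ b) at each: 3→fails, 4→fails, 8→fails.

No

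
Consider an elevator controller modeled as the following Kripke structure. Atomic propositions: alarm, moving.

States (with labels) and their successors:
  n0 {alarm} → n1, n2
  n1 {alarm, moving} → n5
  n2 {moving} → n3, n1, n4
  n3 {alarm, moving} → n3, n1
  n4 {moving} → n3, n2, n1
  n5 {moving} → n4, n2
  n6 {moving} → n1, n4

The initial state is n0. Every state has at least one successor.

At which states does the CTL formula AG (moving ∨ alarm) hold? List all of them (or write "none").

{n0, n1, n2, n3, n4, n5, n6}

States satisfying moving ∨ alarm: {n0, n1, n2, n3, n4, n5, n6}.
States satisfying AG (moving ∨ alarm): {n0, n1, n2, n3, n4, n5, n6}.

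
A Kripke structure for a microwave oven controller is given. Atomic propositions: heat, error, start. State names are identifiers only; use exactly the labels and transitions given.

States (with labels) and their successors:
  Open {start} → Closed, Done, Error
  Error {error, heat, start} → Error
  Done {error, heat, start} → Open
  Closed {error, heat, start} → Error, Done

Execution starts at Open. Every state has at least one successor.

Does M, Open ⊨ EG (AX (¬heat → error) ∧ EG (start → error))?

States satisfying AX (¬heat → error) ∧ EG (start → error): {Error, Closed}.
States satisfying EG (AX (¬heat → error) ∧ EG (start → error)): {Error, Closed}.
No suitable path/successor from Open witnesses the formula.
Open ∉ Sat(EG (AX (¬heat → error) ∧ EG (start → error))).

Does not hold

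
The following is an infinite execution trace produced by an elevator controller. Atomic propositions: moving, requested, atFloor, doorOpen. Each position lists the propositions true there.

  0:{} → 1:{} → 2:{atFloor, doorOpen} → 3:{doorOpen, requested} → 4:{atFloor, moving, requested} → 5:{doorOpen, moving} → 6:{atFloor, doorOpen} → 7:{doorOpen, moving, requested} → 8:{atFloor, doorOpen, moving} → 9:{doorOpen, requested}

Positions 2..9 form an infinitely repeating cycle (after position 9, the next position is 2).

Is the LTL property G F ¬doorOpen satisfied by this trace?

Holds

F ¬doorOpen holds at every position 0..9, and those are all positions ever visited, so G F ¬doorOpen holds.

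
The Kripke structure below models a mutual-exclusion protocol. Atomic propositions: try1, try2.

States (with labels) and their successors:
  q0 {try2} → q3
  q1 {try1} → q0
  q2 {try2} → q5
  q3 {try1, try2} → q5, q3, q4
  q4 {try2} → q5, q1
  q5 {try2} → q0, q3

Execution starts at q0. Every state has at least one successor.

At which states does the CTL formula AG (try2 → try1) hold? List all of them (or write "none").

States satisfying try2 → try1: {q1, q3}.
States satisfying AG (try2 → try1): ∅.

none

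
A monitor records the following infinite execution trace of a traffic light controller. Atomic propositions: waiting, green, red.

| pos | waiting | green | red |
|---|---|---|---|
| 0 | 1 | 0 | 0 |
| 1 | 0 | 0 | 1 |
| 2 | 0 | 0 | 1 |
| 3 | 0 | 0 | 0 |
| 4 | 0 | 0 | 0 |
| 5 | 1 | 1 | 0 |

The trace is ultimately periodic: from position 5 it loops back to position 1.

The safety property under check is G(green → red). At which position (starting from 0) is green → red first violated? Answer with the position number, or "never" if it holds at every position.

Check green → red at each position in order: 0 ✓, 1 ✓, 2 ✓, 3 ✓, 4 ✓.
At position 5 the labels are {green, waiting}, so green → red is false there. This is the first violation.

5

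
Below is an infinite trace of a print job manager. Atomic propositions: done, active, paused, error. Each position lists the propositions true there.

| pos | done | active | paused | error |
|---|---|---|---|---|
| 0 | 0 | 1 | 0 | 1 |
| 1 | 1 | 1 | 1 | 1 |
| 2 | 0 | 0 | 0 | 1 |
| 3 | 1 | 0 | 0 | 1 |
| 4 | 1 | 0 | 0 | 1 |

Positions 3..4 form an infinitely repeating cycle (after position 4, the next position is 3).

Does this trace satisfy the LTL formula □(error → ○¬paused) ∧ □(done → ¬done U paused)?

error → ○¬paused must hold at every position from 0 onward. It fails at position 0, so □(error → ○¬paused) is false.
Positions where error holds: 0, 1, 2, 3, 4.
Check ○¬paused at each: 0→fails, 1→ok, 2→ok, 3→ok, 4→ok.
done → ¬done U paused must hold at every position from 0 onward. It fails at position 3, so □(done → ¬done U paused) is false.
Positions where done holds: 1, 3, 4.
Check ¬done U paused at each: 1→ok, 3→fails, 4→fails.
At position 0: □(error → ○¬paused) is false; □(done → ¬done U paused) is false; so □(error → ○¬paused) ∧ □(done → ¬done U paused) is false.

Does not hold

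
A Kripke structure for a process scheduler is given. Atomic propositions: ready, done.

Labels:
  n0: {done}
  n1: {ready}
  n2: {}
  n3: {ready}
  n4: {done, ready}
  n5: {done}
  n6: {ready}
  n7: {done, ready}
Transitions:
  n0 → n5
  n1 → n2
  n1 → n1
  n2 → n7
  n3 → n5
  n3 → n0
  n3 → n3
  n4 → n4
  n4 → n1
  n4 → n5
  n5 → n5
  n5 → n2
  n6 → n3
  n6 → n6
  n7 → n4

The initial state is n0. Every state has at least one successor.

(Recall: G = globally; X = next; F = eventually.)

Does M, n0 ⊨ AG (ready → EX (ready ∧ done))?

Violated

States satisfying ready → EX (ready ∧ done): {n0, n2, n4, n5, n7}.
States satisfying AG (ready → EX (ready ∧ done)): ∅.
n1 is reachable from n0 and violates ready → EX (ready ∧ done), so AG fails at n0.
n0 ∉ Sat(AG (ready → EX (ready ∧ done))).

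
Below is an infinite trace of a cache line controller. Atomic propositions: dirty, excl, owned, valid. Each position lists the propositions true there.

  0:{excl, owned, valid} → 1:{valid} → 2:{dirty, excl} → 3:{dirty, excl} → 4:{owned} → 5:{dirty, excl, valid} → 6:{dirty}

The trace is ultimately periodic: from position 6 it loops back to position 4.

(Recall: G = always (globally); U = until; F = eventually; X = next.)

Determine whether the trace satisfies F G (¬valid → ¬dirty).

Does not hold

G (¬valid → ¬dirty) is false at every position 0..6, so it never becomes true and F G (¬valid → ¬dirty) fails.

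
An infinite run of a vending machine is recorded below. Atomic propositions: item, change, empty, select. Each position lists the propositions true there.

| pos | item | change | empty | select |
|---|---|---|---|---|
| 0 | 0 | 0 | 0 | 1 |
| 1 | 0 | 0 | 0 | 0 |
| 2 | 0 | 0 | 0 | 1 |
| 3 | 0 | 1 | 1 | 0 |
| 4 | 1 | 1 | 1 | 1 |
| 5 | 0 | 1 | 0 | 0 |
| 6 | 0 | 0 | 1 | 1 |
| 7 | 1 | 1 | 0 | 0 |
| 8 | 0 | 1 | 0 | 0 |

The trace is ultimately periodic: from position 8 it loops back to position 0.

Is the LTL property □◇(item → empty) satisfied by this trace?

Holds

◇(item → empty) holds at every position 0..8, and those are all positions ever visited, so □◇(item → empty) holds.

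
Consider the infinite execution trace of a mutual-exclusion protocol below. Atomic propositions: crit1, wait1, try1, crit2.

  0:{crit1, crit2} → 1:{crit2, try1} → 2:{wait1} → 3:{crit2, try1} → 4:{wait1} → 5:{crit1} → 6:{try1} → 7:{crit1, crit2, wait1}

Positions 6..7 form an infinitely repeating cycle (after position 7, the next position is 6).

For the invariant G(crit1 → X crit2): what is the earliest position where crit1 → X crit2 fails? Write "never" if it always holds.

Check crit1 → X crit2 at each position in order: 0 ✓, 1 ✓, 2 ✓, 3 ✓, 4 ✓.
At position 5 the labels are {crit1} and the next position 6 has {try1}, so crit1 → X crit2 is false there. This is the first violation.

5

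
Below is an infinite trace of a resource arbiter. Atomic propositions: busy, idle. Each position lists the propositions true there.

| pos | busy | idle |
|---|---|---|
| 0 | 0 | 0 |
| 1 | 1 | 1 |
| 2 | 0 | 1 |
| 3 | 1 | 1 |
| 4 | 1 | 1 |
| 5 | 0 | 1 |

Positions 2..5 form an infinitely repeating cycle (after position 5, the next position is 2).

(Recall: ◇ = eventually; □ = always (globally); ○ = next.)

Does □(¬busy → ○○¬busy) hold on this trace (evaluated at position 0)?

¬busy → ○○¬busy must hold at every position from 0 onward. It fails at position 2, so □(¬busy → ○○¬busy) is false.
Positions where ¬busy holds: 0, 2, 5.
Check ○○¬busy at each: 0→ok, 2→fails, 5→fails.

Does not hold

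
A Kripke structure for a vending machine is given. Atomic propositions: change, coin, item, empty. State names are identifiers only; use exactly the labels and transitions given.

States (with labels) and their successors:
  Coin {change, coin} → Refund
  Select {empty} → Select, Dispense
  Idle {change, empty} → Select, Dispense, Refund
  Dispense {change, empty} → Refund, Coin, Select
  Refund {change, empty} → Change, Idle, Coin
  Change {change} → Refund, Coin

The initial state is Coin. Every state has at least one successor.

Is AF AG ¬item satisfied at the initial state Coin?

States satisfying AG ¬item: {Coin, Select, Idle, Dispense, Refund, Change}.
States satisfying AF AG ¬item: {Coin, Select, Idle, Dispense, Refund, Change}.
Coin ∈ Sat(AF AG ¬item).

Holds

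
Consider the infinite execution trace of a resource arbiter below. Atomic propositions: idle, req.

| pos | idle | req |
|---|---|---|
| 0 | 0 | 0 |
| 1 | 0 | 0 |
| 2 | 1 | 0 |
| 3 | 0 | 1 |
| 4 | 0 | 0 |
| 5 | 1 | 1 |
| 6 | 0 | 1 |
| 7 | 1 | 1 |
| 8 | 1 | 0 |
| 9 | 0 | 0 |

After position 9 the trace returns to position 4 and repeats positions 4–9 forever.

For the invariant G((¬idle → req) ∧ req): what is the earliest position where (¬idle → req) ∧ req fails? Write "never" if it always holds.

At position 0 the labels are {}, so (¬idle → req) ∧ req is false there. This is the first violation.

0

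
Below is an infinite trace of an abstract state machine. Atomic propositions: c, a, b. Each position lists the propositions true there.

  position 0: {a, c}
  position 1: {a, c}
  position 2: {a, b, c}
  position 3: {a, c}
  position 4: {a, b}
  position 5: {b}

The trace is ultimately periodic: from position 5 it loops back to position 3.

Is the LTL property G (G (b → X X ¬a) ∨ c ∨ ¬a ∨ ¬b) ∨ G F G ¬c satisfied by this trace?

Does not hold

G (b → X X ¬a) ∨ c ∨ ¬a ∨ ¬b must hold at every position from 0 onward. It fails at position 4, so G (G (b → X X ¬a) ∨ c ∨ ¬a ∨ ¬b) is false.
F G ¬c must hold at every position from 0 onward. It fails at position 0, so G F G ¬c is false.
At position 0: G (G (b → X X ¬a) ∨ c ∨ ¬a ∨ ¬b) is false; G F G ¬c is false; so G (G (b → X X ¬a) ∨ c ∨ ¬a ∨ ¬b) ∨ G F G ¬c is false.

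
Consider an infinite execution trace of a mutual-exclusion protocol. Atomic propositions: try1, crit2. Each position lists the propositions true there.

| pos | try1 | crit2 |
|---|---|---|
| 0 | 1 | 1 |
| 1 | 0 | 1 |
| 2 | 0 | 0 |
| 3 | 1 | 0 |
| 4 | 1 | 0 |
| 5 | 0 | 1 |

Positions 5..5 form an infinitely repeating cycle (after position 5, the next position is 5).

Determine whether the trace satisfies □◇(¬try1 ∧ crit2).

◇(¬try1 ∧ crit2) holds at every position 0..5, and those are all positions ever visited, so □◇(¬try1 ∧ crit2) holds.

Holds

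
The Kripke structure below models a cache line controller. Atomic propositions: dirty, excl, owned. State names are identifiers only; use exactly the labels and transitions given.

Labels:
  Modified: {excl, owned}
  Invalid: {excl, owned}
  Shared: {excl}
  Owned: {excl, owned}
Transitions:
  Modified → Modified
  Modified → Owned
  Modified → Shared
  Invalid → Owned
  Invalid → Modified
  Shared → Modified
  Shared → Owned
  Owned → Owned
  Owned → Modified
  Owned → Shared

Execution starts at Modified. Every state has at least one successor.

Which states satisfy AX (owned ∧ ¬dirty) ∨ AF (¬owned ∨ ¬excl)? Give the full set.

States satisfying owned ∧ ¬dirty: {Modified, Invalid, Owned}.
States satisfying AX (owned ∧ ¬dirty): {Invalid, Shared}.
States satisfying ¬owned ∨ ¬excl: {Shared}.
States satisfying AF (¬owned ∨ ¬excl): {Shared}.
States satisfying AX (owned ∧ ¬dirty) ∨ AF (¬owned ∨ ¬excl): {Invalid, Shared}.

{Invalid, Shared}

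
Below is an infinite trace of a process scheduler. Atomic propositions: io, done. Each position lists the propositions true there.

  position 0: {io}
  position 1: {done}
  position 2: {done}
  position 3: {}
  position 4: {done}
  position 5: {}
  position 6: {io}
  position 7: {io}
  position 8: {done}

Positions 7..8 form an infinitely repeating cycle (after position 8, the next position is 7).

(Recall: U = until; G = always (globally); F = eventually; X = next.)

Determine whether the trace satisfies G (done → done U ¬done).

done → done U ¬done holds at every position 0..8, and those are all positions ever visited, so G (done → done U ¬done) holds.
Positions where done holds: 1, 2, 4, 8.
Check done U ¬done at each: 1→ok, 2→ok, 4→ok, 8→ok.

Holds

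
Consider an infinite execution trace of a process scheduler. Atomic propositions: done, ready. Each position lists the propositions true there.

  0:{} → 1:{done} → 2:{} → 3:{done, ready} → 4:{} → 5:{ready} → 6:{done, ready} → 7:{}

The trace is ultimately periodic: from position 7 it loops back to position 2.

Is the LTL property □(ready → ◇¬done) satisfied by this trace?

Holds

ready → ◇¬done holds at every position 0..7, and those are all positions ever visited, so □(ready → ◇¬done) holds.
Positions where ready holds: 3, 5, 6.
Check ◇¬done at each: 3→ok, 5→ok, 6→ok.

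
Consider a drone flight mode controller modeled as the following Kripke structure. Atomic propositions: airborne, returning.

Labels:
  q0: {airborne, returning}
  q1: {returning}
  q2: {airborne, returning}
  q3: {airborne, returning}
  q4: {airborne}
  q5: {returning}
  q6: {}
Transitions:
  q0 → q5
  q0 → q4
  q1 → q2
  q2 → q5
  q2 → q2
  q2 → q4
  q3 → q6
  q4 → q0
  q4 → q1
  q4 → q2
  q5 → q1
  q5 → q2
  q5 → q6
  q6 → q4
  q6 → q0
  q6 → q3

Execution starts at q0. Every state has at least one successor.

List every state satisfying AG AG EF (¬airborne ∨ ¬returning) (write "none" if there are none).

States satisfying AG EF (¬airborne ∨ ¬returning): {q0, q1, q2, q3, q4, q5, q6}.
States satisfying AG AG EF (¬airborne ∨ ¬returning): {q0, q1, q2, q3, q4, q5, q6}.

{q0, q1, q2, q3, q4, q5, q6}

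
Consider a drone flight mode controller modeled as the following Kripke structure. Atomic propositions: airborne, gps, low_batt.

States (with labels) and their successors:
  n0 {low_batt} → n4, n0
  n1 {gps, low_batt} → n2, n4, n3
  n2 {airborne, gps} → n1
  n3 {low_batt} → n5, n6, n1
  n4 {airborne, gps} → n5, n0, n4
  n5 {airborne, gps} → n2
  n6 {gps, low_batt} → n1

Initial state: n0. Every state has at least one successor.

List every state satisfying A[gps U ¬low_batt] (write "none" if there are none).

States satisfying gps: {n1, n2, n4, n5, n6}.
States satisfying ¬low_batt: {n2, n4, n5}.
States satisfying A[gps U ¬low_batt]: {n2, n4, n5}.

{n2, n4, n5}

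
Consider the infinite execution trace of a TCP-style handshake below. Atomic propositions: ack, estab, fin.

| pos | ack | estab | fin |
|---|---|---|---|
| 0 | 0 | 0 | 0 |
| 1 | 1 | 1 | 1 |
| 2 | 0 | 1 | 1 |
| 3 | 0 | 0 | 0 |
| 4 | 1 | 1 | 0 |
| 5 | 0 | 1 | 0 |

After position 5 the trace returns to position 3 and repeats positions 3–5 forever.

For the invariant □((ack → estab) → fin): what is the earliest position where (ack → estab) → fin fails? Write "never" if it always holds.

At position 0 the labels are {}, so (ack → estab) → fin is false there. This is the first violation.

0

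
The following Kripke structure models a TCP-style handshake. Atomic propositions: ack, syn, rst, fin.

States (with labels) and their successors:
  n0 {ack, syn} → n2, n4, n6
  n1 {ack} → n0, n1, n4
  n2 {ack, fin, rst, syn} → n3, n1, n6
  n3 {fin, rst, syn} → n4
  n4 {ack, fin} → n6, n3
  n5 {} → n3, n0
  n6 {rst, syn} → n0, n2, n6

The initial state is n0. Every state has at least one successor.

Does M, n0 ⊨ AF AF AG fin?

States satisfying AF AG fin: ∅.
States satisfying AF AF AG fin: ∅.
There is a path from n0 along which AF AG fin never holds.
n0 ∉ Sat(AF AF AG fin).

Does not hold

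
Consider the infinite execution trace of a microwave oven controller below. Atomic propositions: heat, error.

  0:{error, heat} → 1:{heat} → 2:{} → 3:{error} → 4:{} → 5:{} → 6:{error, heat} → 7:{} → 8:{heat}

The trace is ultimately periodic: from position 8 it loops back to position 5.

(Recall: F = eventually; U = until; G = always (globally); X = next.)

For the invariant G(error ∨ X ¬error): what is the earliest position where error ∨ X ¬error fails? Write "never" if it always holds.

2

Check error ∨ X ¬error at each position in order: 0 ✓, 1 ✓.
At position 2 the labels are {} and the next position 3 has {error}, so error ∨ X ¬error is false there. This is the first violation.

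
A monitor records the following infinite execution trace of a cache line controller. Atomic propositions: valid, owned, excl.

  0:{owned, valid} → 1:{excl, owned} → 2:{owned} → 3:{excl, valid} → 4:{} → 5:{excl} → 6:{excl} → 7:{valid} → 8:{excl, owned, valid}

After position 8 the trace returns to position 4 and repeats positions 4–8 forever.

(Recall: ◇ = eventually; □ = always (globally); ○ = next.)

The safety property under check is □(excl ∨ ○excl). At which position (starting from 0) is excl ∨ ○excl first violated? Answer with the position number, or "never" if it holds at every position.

never

excl ∨ ○excl holds at every position 0..8, and those are all the positions the trace ever visits, so the invariant □(excl ∨ ○excl) is never violated.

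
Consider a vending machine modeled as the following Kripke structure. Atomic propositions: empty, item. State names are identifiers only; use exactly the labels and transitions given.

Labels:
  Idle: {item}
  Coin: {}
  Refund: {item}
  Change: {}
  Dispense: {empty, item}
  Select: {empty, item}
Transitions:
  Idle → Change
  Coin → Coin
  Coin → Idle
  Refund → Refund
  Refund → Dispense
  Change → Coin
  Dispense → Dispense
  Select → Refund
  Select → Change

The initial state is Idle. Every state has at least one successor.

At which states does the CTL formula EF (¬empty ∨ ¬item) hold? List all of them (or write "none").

{Idle, Coin, Refund, Change, Select}

States satisfying ¬empty ∨ ¬item: {Idle, Coin, Refund, Change}.
States satisfying EF (¬empty ∨ ¬item): {Idle, Coin, Refund, Change, Select}.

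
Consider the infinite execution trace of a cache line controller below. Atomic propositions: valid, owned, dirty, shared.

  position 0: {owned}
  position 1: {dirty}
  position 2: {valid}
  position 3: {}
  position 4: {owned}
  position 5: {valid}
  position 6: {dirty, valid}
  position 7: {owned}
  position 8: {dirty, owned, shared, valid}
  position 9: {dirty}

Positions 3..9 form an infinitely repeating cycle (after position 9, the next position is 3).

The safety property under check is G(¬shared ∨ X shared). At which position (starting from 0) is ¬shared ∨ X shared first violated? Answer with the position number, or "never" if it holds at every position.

Check ¬shared ∨ X shared at each position in order: 0 ✓, 1 ✓, 2 ✓, 3 ✓, 4 ✓, 5 ✓, 6 ✓, 7 ✓.
At position 8 the labels are {dirty, owned, shared, valid} and the next position 9 has {dirty}, so ¬shared ∨ X shared is false there. This is the first violation.

8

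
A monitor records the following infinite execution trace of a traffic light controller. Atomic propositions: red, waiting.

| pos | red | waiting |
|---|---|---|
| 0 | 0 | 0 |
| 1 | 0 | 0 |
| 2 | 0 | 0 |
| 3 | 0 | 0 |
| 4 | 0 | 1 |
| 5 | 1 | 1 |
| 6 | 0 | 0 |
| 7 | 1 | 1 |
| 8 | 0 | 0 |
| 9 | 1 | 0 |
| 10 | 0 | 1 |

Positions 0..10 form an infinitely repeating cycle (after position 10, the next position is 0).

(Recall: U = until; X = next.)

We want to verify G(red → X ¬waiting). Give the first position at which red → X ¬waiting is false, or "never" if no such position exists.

9

Check red → X ¬waiting at each position in order: 0 ✓, 1 ✓, 2 ✓, 3 ✓, 4 ✓, 5 ✓, 6 ✓, 7 ✓, 8 ✓.
At position 9 the labels are {red} and the next position 10 has {waiting}, so red → X ¬waiting is false there. This is the first violation.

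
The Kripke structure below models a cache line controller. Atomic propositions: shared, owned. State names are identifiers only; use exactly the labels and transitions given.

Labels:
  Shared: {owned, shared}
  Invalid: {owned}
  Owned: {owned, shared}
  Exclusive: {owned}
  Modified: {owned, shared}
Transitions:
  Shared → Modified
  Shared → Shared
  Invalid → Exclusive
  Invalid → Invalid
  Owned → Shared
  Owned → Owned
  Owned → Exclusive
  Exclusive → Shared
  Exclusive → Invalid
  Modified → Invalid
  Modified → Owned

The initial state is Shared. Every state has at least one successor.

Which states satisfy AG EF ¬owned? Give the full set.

none

States satisfying EF ¬owned: ∅.
States satisfying AG EF ¬owned: ∅.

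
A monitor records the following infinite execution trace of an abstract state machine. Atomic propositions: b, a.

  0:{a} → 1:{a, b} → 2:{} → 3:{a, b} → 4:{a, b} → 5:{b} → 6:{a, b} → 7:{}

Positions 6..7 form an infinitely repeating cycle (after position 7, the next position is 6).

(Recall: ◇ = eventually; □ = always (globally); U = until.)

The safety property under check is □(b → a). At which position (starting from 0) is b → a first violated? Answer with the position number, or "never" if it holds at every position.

5

Check b → a at each position in order: 0 ✓, 1 ✓, 2 ✓, 3 ✓, 4 ✓.
At position 5 the labels are {b}, so b → a is false there. This is the first violation.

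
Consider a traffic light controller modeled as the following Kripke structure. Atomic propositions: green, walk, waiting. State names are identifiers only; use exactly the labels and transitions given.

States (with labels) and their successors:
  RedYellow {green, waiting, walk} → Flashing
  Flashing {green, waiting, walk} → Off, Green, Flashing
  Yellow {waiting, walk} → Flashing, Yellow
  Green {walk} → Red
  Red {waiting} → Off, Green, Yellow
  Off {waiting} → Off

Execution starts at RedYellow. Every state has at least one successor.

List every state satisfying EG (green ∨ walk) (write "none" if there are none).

{RedYellow, Flashing, Yellow}

States satisfying green ∨ walk: {RedYellow, Flashing, Yellow, Green}.
States satisfying EG (green ∨ walk): {RedYellow, Flashing, Yellow}.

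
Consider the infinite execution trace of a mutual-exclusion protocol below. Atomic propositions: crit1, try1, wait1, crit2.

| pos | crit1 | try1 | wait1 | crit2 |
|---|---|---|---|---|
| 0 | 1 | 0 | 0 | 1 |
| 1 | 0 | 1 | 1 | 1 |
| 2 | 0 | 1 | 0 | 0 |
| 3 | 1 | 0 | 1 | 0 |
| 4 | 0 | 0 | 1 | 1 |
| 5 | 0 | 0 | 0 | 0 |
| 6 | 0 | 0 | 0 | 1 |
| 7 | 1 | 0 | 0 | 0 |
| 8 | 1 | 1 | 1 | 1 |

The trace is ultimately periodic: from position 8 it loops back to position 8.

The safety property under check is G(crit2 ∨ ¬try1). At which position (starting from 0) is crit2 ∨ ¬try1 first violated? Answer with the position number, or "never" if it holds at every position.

Check crit2 ∨ ¬try1 at each position in order: 0 ✓, 1 ✓.
At position 2 the labels are {try1}, so crit2 ∨ ¬try1 is false there. This is the first violation.

2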